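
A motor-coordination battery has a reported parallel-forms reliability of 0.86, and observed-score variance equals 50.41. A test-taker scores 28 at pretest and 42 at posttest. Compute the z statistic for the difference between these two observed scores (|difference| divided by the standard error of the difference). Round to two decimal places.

SD = √50.41 ≃ 7.100
The standard error of measurement is 7.100*√(1 − 0.860) ≃ 7.100*0.374 ≃ 2.657.
SE_diff = SEM * √2 ≃ 2.657 * 1.414 ≃ 3.757
z = 14 / 3.757 ≃ 3.726

3.73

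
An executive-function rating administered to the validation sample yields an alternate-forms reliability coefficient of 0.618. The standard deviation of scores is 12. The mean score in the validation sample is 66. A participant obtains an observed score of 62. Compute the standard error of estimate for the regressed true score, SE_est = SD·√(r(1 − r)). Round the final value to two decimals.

5.83

SE_est = SD * √(r(1 − r)) = 12.0000 * √0.2361 ≈ 12.0000 * 0.4859 ≈ 5.8305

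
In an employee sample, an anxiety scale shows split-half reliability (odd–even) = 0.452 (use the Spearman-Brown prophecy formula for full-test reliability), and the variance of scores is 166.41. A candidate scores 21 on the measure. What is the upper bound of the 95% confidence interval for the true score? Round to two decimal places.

σ = 166.41^(1/2) = 12.9000
Full-length reliability (Spearman-Brown) = 2(0.452)/(1+0.452) ≈ 0.6226
SEM = 12.9000×√(1 − 0.6226) ≈ 7.9250
Margin = 1.96 × 7.9250 ≈ 15.5329
Upper limit = 21 + 15.5329 ≈ 36.5329

36.53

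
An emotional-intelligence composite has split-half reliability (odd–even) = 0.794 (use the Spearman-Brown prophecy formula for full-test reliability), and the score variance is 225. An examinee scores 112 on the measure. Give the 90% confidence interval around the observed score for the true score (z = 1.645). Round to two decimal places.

[103.64, 120.36]

SD = √225 = 15.00000
r_full = 2·0.794 / (1 + 0.794) ≃ 0.88517
The standard error of measurement is 15.00000·√(1 − 0.88517) ≃ 15.00000·0.33886 ≃ 5.08292.
1.645 · SEM ≃ 8.36141
Interval: (103.63859, 120.36141)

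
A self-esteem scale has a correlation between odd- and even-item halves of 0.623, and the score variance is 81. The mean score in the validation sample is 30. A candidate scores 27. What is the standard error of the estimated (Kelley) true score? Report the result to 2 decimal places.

3.80

σ = 81^(1/2) = 9.0000
Full-length reliability (Spearman-Brown) = 2(0.623)/(1+0.623) ≈ 0.7677
SE_est = SD · √(r(1 − r)) = 9.0000 · √0.1783 ≈ 9.0000 · 0.4223 ≈ 3.8006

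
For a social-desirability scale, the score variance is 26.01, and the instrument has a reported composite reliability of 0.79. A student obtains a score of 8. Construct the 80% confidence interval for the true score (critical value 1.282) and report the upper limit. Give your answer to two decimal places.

σ = 26.01^(1/2) = 5.1000
SEM = 5.1000×√(1 − 0.7900) ≈ 2.3371
Margin = 1.282 × 2.3371 ≈ 2.9962
Upper bound: 8 + 2.9962 = 10.9962

11.00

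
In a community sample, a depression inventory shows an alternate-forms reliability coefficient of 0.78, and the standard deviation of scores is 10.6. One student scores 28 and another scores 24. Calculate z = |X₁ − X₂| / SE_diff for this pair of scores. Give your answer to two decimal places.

0.57

The standard error of measurement is 10.600*√(1 − 0.780) ≈ 10.600*0.469 ≈ 4.972.
Standard error of the difference = 4.972·√2 ≈ 7.031
z = 4 / 7.031 ≈ 0.569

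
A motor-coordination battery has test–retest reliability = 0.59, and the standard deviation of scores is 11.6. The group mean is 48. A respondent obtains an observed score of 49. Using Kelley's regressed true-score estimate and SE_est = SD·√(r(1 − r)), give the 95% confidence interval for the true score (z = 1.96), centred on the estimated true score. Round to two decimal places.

[37.41, 59.77]

T̂ = r·X + (1 − r)·M = 0.590*49 + 0.410*48 = 28.910 + 19.680 ≈ 48.590
SE_est = SD * √(r(1 − r)) = 11.600 * √0.242 ≈ 11.600 * 0.492 ≈ 5.705
95% CI: 48.590 ± 11.182 ≈ (37.408, 59.772)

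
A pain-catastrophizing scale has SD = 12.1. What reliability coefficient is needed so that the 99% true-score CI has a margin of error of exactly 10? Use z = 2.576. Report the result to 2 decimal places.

0.90

Required SEM = 10 / 2.576 ≈ 3.88199
r = 1 − (SEM / SD)² = 1 − (3.88199 / 12.1)² ≈ 1 − 0.10293 ≈ 0.89707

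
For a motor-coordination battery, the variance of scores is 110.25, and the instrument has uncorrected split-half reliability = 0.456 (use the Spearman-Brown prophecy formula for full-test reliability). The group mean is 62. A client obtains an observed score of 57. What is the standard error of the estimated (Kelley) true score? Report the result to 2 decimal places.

SD = √110.25 ≈ 10.50000
r_full = 2·0.456 / (1 + 0.456) ≈ 0.62637
SE_est = SD · √(r(1 − r)) = 10.50000 · √0.23403 ≈ 10.50000 · 0.48377 ≈ 5.07954

5.08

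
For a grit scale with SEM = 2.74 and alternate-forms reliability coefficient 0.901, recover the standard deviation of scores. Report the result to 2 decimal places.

8.71

SD = SEM / √(1 − r) = 2.74 / √0.099 ≈ 2.74 / 0.315 ≈ 8.708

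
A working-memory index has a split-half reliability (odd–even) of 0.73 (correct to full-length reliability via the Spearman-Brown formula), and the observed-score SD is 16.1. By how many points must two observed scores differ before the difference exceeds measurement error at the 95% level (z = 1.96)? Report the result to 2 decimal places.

17.63

Full-length reliability (Spearman-Brown) = 2(0.73)/(1+0.73) ≈ 0.8439
SEM = 16.1000×√(1 − 0.8439) ≈ 6.3604
Standard error of the difference = 6.3604·√2 ≈ 8.9950
Minimum reliable difference = 1.96 × SE_diff ≈ 1.96 × 8.9950 ≈ 17.6301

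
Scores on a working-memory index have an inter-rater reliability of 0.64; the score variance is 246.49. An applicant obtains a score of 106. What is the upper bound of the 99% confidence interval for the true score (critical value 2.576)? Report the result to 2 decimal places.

SD = √246.49 = 15.7000
The standard error of measurement is 15.7000*√(1 − 0.6400) ≈ 15.7000*0.6000 ≈ 9.4200.
2.576 * SEM ≈ 24.2659
Upper bound: 106 + 24.2659 = 130.2659

130.27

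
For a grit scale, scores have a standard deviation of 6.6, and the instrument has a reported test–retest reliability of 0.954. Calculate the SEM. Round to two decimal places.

The standard error of measurement is 6.6000*√(1 − 0.9540) ≈ 6.6000*0.2145 ≈ 1.4155.

1.42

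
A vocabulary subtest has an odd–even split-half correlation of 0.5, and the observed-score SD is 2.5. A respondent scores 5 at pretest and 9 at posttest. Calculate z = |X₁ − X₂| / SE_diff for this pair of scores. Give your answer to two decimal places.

r_full = 2·0.5 / (1 + 0.5) ≈ 0.6667
SEM = 2.5000·√(1 − 0.6667) ≈ 1.4434
SE_diff = √2 · SEM ≈ 2.0412
z = 4 / 2.0412 ≈ 1.9596

1.96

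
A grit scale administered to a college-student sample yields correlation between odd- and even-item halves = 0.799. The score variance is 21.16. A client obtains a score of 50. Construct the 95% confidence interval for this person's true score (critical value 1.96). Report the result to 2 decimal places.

SD = √21.16 = 4.60000
Full-length reliability (Spearman-Brown) = 2(0.799)/(1+0.799) ≃ 0.88827
SEM = 4.60000 * √(1 − 0.88827) = 4.60000 * √0.11173 ≃ 4.60000 * 0.33426 ≃ 1.53759
Margin = 1.96 * 1.53759 ≃ 3.01367
CI = 50 ± 3.01367 → [46.98633, 53.01367]

[46.99, 53.01]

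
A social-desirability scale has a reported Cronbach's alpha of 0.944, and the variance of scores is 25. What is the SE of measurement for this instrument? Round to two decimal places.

σ = 25^(1/2) = 5.000
SEM = 5.000*√(1 − 0.944) ≈ 1.183

1.18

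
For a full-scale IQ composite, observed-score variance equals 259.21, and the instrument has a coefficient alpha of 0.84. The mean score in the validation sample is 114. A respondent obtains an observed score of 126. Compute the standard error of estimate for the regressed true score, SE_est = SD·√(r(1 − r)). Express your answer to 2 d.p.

5.90

SD = √259.21 ≈ 16.100
SE_est = 16.100*√(0.840*0.160) ≈ 5.902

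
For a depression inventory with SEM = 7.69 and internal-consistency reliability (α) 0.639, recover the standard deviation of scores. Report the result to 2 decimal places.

12.80

SD = 7.69 / √(1 − 0.639) ≃ 12.79890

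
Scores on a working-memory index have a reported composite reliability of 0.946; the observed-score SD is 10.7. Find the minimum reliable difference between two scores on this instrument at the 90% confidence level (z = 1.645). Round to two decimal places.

5.78

SEM = 10.7000 · √(1 − 0.9460) = 10.7000 · √0.0540 ≈ 10.7000 · 0.2324 ≈ 2.4865
Standard error of the difference = 2.4865·√2 ≈ 3.5164
Minimum reliable difference = 1.645 · SE_diff ≈ 1.645 · 3.5164 ≈ 5.7844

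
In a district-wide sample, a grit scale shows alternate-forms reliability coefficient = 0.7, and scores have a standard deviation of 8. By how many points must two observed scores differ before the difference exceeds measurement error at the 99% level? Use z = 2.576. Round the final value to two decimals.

The standard error of measurement is 8.0000·√(1 − 0.7000) ≈ 8.0000·0.5477 ≈ 4.3818.
SE_diff = √2 · SEM ≈ 6.1968
Minimum reliable difference = 2.576 · SE_diff ≈ 2.576 · 6.1968 ≈ 15.9629

15.96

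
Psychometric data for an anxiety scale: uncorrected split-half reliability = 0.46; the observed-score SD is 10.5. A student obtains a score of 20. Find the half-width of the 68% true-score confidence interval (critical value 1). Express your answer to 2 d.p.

6.39

Full-length reliability (Spearman-Brown) = 2(0.46)/(1+0.46) ≈ 0.630
The standard error of measurement is 10.500*√(1 − 0.630) ≈ 10.500*0.608 ≈ 6.386.
Half-width = 1*6.386 ≈ 6.386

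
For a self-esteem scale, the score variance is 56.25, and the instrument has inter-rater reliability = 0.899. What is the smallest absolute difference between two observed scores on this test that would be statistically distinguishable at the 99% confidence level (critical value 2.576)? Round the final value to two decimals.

σ = 56.25^(1/2) = 7.50000
The standard error of measurement is 7.50000×√(1 − 0.89900) ≈ 7.50000×0.31780 ≈ 2.38354.
SE_diff = √2 × SEM ≈ 3.37083
Minimum reliable difference = 2.576 × SE_diff ≈ 2.576 × 3.37083 ≈ 8.68326

8.68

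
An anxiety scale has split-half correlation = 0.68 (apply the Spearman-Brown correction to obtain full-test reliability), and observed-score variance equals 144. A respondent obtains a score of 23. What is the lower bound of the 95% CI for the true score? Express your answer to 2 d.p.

SD = √144 ≃ 12.0000
Full-length reliability (Spearman-Brown) = 2(0.68)/(1+0.68) ≃ 0.8095
SEM = 12.0000·√(1 − 0.8095) ≃ 5.2372
Margin = 1.96 · 5.2372 ≃ 10.2650
Lower bound: 23 − 10.2650 = 12.7350

12.74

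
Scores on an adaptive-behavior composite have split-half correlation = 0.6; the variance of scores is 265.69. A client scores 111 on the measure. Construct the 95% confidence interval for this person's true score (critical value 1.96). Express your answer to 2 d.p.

[95.03, 126.97]

SD = √265.69 ≈ 16.300
r_full = 2·0.6 / (1 + 0.6) ≈ 0.750
SEM = 16.300·√(1 − 0.750) ≈ 8.150
1.96 · SEM ≈ 15.974
95% CI: 111 ± 15.974 = [95.026, 126.974]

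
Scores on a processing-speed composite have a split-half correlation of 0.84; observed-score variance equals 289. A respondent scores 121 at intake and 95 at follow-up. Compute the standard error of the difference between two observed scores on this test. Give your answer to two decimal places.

σ = 289^(1/2) = 17.0000
Full-length reliability (Spearman-Brown) = 2(0.84)/(1+0.84) ≈ 0.9130
SEM = 17.0000 * √(1 − 0.9130) = 17.0000 * √0.0870 ≈ 17.0000 * 0.2949 ≈ 5.0130
SE_diff = √2 * SEM ≈ 7.0895

7.09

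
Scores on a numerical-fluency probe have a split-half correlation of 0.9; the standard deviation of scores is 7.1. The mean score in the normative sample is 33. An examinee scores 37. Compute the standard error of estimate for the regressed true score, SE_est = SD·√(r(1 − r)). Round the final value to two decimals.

r_full = 2·0.9 / (1 + 0.9) ≈ 0.947
SE_est = 7.100×√(0.947×0.053) ≈ 1.585

1.59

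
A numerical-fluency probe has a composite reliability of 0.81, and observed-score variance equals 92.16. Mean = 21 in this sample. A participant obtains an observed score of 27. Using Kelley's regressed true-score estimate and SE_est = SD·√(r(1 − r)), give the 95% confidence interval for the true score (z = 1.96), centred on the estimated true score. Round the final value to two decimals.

σ = 92.16^(1/2) = 9.6000
T̂ = r·X + (1 − r)·M = 0.8100*27 + 0.1900*21 = 21.8700 + 3.9900 ≈ 25.8600
SE_est = 9.6000·√[r(1 − r)] ≈ 3.7661
95% CI: 25.8600 ± 7.3815 ≈ (18.4785, 33.2415)

[18.48, 33.24]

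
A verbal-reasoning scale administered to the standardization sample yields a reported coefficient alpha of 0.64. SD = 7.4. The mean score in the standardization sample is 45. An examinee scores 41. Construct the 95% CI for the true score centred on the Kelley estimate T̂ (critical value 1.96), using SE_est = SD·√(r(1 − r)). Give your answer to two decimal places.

T̂ = r·X + (1 − r)·M = 0.640×41 + 0.360×45 = 26.240 + 16.200 ≈ 42.440
SE_est = 7.400·√[r(1 − r)] ≈ 3.552
95% CI: 42.440 ± 6.962 ≈ (35.478, 49.402)

[35.48, 49.40]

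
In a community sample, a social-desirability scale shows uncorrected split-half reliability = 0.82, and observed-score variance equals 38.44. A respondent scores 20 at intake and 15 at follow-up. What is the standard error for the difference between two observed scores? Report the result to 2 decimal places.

2.76

σ = 38.44^(1/2) = 6.2000
Full-length reliability (Spearman-Brown) = 2(0.82)/(1+0.82) ≈ 0.9011
SEM = 6.2000·√(1 − 0.9011) ≈ 1.9498
Standard error of the difference = 1.9498·√2 ≈ 2.7574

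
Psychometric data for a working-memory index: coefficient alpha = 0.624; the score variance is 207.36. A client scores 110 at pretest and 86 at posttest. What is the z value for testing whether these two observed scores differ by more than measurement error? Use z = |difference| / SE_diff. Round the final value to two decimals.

SD = √207.36 = 14.4000
The standard error of measurement is 14.4000·√(1 − 0.6240) ≈ 14.4000·0.6132 ≈ 8.8299.
SE_diff = SEM · √2 ≈ 8.8299 · 1.4142 ≈ 12.4874
z = 24 / 12.4874 ≈ 1.9219

1.92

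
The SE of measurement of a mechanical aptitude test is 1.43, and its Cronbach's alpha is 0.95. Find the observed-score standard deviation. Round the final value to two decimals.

SD = 1.43 / √(1 − 0.95) ≈ 6.39515

6.40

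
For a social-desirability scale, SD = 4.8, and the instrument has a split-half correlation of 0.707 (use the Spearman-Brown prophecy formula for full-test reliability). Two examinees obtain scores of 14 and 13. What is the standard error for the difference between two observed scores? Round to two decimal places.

2.81

Spearman-Brown: r = 2(0.707) / (1 + 0.707) = 1.414 / 1.707 ≈ 0.828
The standard error of measurement is 4.800·√(1 − 0.828) ≈ 4.800·0.414 ≈ 1.989.
SE_diff = SEM · √2 ≈ 1.989 · 1.414 ≈ 2.812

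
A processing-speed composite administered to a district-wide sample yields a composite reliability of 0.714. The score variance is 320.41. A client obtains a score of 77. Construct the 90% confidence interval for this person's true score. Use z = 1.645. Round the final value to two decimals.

[61.25, 92.75]

SD = √320.41 = 17.900
The standard error of measurement is 17.900*√(1 − 0.714) ≈ 17.900*0.535 ≈ 9.573.
1.645 * SEM ≈ 15.747
CI = 77 ± 15.747 → [61.253, 92.747]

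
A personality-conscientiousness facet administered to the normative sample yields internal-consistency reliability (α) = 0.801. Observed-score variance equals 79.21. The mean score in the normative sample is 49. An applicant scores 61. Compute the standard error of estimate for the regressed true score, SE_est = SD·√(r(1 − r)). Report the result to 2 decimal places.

SD = √79.21 = 8.90000
SE_est = SD × √(r(1 − r)) = 8.90000 × √0.15940 ≈ 8.90000 × 0.39925 ≈ 3.55331

3.55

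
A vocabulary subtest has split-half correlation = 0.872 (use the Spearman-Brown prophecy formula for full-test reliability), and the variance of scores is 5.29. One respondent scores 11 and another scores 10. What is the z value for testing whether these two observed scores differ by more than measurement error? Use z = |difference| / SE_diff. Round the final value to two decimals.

1.18

σ = 5.29^(1/2) = 2.300
Spearman-Brown: r = 2(0.872) / (1 + 0.872) = 1.744 / 1.872 ≈ 0.932
SEM = 2.300 · √(1 − 0.932) = 2.300 · √0.068 ≈ 2.300 · 0.261 ≈ 0.601
SE_diff = SEM · √2 ≈ 0.601 · 1.414 ≈ 0.851
z = 1 / 0.851 ≈ 1.176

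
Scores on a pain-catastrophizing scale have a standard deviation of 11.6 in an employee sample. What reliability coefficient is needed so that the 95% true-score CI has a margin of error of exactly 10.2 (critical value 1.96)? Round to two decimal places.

Required SEM = 10.2 / 1.96 ≈ 5.20408
Required reliability = 1 − (SEM/SD)² = 1 − 0.20127 ≈ 0.79873

0.80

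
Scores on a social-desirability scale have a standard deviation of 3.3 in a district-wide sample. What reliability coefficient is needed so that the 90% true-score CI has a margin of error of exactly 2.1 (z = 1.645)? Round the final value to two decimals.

Required SEM = 2.1 / 1.645 ≈ 1.277
r = 1 − (SEM / SD)² = 1 − (1.277 / 3.3)² ≈ 1 − 0.150 ≈ 0.850

0.85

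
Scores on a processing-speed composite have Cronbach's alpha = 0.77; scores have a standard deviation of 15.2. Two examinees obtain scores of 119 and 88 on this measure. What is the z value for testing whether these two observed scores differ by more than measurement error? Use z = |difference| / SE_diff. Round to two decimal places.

SEM = 15.2000 × √(1 − 0.7700) = 15.2000 × √0.2300 ≈ 15.2000 × 0.4796 ≈ 7.2897
SE_diff = SEM × √2 ≈ 7.2897 × 1.4142 ≈ 10.3091
z = |119 − 88| / 10.3091 = 31 / 10.3091 ≈ 3.0070

3.01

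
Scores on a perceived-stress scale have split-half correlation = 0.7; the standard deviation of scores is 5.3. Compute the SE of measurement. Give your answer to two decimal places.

Spearman-Brown: r = 2(0.7) / (1 + 0.7) = 1.40000 / 1.70000 ≈ 0.82353
SEM = 5.30000×√(1 − 0.82353) ≈ 2.22645

2.23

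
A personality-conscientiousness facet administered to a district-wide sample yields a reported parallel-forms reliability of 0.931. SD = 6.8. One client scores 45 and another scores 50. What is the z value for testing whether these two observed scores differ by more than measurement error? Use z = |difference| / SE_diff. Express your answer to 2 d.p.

1.98

SEM = 6.800×√(1 − 0.931) ≈ 1.786
SE_diff = √2 × SEM ≈ 2.526
z = |45 − 50| / 2.526 = 5 / 2.526 ≈ 1.979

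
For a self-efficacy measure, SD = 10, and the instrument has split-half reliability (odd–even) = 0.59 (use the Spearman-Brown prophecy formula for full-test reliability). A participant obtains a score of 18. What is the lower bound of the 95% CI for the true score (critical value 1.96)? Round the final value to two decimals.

Spearman-Brown: r = 2(0.59) / (1 + 0.59) = 1.18000 / 1.59000 ≈ 0.74214
SEM = 10.00000 · √(1 − 0.74214) = 10.00000 · √0.25786 ≈ 10.00000 · 0.50780 ≈ 5.07801
Half-width = 1.96·5.07801 ≈ 9.95290
Lower limit = 18 − 9.95290 ≈ 8.04710

8.05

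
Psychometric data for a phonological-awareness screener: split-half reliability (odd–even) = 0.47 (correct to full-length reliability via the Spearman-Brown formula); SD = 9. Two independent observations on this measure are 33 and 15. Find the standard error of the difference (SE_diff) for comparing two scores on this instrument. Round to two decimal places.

r_full = 2·0.47 / (1 + 0.47) ≃ 0.6395
SEM = 9.0000·√(1 − 0.6395) ≃ 5.4041
SE_diff = SEM · √2 ≃ 5.4041 · 1.4142 ≃ 7.6425

7.64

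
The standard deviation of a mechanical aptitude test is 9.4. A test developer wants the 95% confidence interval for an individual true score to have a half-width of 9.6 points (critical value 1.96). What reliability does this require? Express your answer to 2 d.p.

0.73

SEM needed = half-width / z = 9.6/1.96 ≈ 4.8980
r = 1 − (4.8980/9.4)² ≈ 1 − 0.2715 ≈ 0.7285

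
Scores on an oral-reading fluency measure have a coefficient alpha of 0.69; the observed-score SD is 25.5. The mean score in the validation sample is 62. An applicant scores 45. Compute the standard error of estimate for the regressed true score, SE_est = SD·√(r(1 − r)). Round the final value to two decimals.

SE_est = 25.500·√(0.690·0.310) ≈ 11.794

11.79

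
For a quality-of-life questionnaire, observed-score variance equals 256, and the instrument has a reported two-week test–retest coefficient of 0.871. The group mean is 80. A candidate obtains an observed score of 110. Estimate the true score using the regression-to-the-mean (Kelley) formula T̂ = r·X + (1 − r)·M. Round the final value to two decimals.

Estimated true score = 0.8710×110 + (1 − 0.8710)×80 ≈ 106.1300

106.13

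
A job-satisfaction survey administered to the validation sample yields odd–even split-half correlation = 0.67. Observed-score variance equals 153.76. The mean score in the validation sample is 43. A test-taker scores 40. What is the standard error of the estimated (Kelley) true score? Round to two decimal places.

σ = 153.76^(1/2) = 12.4000
Full-length reliability (Spearman-Brown) = 2(0.67)/(1+0.67) ≈ 0.8024
SE_est = SD × √(r(1 − r)) = 12.4000 × √0.1586 ≈ 12.4000 × 0.3982 ≈ 4.9376

4.94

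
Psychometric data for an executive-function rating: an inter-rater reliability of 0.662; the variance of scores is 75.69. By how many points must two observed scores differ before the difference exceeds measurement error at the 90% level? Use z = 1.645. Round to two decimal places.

σ = 75.69^(1/2) = 8.700
SEM = 8.700 × √(1 − 0.662) = 8.700 × √0.338 ≃ 8.700 × 0.581 ≃ 5.058
SE_diff = SEM × √2 ≃ 5.058 × 1.414 ≃ 7.153
Smallest detectable difference = 1.645×7.153 ≃ 11.767

11.77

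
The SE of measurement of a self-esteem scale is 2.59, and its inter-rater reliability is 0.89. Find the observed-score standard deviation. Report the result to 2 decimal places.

7.81

SD = 2.59 / √(1 − 0.89) ≈ 7.809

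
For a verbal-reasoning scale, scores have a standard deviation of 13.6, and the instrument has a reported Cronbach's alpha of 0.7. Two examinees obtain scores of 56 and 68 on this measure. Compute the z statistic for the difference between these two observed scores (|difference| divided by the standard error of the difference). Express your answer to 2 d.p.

1.14

SEM = 13.6000×√(1 − 0.7000) ≈ 7.4490
Standard error of the difference = 7.4490·√2 ≈ 10.5345
z = 12 / 10.5345 ≈ 1.1391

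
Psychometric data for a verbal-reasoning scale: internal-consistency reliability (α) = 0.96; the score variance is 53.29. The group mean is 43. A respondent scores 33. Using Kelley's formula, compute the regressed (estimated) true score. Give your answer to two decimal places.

33.40

T̂ = r·X + (1 − r)·M = 0.960×33 + 0.040×43 = 31.680 + 1.720 ≈ 33.400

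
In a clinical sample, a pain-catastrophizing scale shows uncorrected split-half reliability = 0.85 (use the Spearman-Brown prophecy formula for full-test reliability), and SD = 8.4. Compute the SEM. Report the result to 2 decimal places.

Spearman-Brown: r = 2(0.85) / (1 + 0.85) = 1.70000 / 1.85000 ≈ 0.91892
SEM = 8.40000 × √(1 − 0.91892) = 8.40000 × √0.08108 ≈ 8.40000 × 0.28475 ≈ 2.39188

2.39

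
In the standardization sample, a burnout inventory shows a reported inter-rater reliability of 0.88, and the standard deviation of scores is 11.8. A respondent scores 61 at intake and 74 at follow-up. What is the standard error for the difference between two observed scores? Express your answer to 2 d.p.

5.78

SEM = 11.8000 * √(1 − 0.8800) = 11.8000 * √0.1200 ≈ 11.8000 * 0.3464 ≈ 4.0876
Standard error of the difference = 4.0876·√2 ≈ 5.7808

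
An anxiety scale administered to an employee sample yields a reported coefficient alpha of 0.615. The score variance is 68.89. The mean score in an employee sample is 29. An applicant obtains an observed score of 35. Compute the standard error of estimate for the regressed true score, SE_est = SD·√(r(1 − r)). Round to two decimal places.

4.04

σ = 68.89^(1/2) = 8.3000
SE_est = SD × √(r(1 − r)) = 8.3000 × √0.2368 ≈ 8.3000 × 0.4866 ≈ 4.0387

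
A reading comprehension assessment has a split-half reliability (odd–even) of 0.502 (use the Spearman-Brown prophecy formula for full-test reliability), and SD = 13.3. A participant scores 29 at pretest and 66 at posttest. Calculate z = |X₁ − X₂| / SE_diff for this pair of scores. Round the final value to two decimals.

r_full = 2·0.502 / (1 + 0.502) ≈ 0.66844
SEM = 13.30000 * √(1 − 0.66844) = 13.30000 * √0.33156 ≈ 13.30000 * 0.57581 ≈ 7.65828
SE_diff = √2 * SEM ≈ 10.83045
z = |29 − 66| / 10.83045 = 37 / 10.83045 ≈ 3.41630

3.42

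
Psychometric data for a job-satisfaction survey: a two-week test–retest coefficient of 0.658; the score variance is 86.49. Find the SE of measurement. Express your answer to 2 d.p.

SD = √86.49 = 9.300
SEM = 9.300 * √(1 − 0.658) = 9.300 * √0.342 ≈ 9.300 * 0.585 ≈ 5.439

5.44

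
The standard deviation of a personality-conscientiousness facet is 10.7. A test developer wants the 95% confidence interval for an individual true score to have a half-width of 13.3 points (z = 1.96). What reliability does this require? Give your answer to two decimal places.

SEM needed = half-width / z = 13.3/1.96 ≃ 6.7857
r = 1 − (6.7857/10.7)² ≃ 1 − 0.4022 ≃ 0.5978

0.60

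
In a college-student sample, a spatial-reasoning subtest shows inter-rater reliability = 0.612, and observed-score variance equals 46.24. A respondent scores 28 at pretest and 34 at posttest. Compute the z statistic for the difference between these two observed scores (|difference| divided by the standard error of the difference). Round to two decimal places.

1.00

σ = 46.24^(1/2) = 6.8000
The standard error of measurement is 6.8000×√(1 − 0.6120) ≃ 6.8000×0.6229 ≃ 4.2357.
Standard error of the difference = 4.2357·√2 ≃ 5.9902
z = |28 − 34| / 5.9902 = 6 / 5.9902 ≃ 1.0016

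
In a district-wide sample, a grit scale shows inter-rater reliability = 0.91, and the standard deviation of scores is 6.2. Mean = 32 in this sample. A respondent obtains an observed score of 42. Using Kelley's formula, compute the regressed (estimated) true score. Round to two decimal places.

41.10

Estimated true score = 0.9100·42 + (1 − 0.9100)·32 ≃ 41.1000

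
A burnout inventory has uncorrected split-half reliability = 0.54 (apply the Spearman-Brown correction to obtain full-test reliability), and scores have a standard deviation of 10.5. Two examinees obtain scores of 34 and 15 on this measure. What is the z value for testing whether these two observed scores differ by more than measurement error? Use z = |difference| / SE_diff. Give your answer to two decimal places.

2.34

r_full = 2·0.54 / (1 + 0.54) ≃ 0.7013
The standard error of measurement is 10.5000×√(1 − 0.7013) ≃ 10.5000×0.5465 ≃ 5.7386.
SE_diff = √2 × SEM ≃ 8.1156
z = |34 − 15| / 8.1156 = 19 / 8.1156 ≃ 2.3412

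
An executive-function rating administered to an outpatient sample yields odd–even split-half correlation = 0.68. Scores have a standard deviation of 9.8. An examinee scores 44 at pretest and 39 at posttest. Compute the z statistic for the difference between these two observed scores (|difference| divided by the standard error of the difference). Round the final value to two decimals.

0.83

Spearman-Brown: r = 2(0.68) / (1 + 0.68) = 1.3600 / 1.6800 ≈ 0.8095
The standard error of measurement is 9.8000*√(1 − 0.8095) ≈ 9.8000*0.4364 ≈ 4.2771.
Standard error of the difference = 4.2771·√2 ≈ 6.0487
z = 5 / 6.0487 ≈ 0.8266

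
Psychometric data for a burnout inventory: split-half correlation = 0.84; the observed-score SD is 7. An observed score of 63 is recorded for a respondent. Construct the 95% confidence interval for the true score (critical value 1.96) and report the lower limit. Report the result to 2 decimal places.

58.95

Full-length reliability (Spearman-Brown) = 2(0.84)/(1+0.84) ≃ 0.9130
SEM = 7.0000 · √(1 − 0.9130) = 7.0000 · √0.0870 ≃ 7.0000 · 0.2949 ≃ 2.0642
1.96 · SEM ≃ 4.0458
Lower limit = 63 − 4.0458 ≃ 58.9542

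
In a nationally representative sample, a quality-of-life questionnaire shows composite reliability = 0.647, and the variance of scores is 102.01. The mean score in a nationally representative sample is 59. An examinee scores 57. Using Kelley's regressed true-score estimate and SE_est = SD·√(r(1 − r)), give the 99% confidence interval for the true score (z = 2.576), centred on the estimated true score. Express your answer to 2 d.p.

[45.27, 70.14]

SD = √102.01 = 10.100
T̂ = 0.647(57) + 0.353(59) ≈ 57.706
SE_est = SD · √(r(1 − r)) = 10.100 · √0.228 ≈ 10.100 · 0.478 ≈ 4.827
CI = 57.706 ± 2.576 · 4.827 → [45.272, 70.140]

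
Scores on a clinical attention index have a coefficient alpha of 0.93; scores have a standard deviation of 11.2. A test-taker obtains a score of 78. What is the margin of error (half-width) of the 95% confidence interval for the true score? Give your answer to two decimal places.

The standard error of measurement is 11.2000*√(1 − 0.9300) ≃ 11.2000*0.2646 ≃ 2.9632.
1.96 * SEM ≃ 5.8080

5.81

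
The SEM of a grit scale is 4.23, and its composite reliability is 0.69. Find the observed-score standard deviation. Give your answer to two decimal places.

σ = SEM·(1 − r)^(−1/2) ≈ 4.23×1.796 ≈ 7.597

7.60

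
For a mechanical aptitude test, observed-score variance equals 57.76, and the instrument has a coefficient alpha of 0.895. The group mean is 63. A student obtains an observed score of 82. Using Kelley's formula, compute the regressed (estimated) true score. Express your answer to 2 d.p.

80.01

T̂ = 0.8950(82) + 0.1050(63) ≈ 80.0050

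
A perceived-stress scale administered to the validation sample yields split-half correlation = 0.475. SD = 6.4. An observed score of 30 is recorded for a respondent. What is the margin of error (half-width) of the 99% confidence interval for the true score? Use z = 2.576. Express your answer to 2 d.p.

9.84

Spearman-Brown: r = 2(0.475) / (1 + 0.475) = 0.950 / 1.475 ≈ 0.644
The standard error of measurement is 6.400×√(1 − 0.644) ≈ 6.400×0.597 ≈ 3.818.
Margin = 2.576 × 3.818 ≈ 9.836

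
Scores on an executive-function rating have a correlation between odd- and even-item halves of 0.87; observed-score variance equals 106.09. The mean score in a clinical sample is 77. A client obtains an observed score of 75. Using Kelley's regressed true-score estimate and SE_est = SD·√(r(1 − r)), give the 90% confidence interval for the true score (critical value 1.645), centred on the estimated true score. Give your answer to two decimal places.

SD = √106.09 = 10.3000
r_full = 2·0.87 / (1 + 0.87) ≈ 0.9305
T̂ = r·X + (1 − r)·M = 0.9305*75 + 0.0695*77 ≈ 69.7861 + 5.3529 ≈ 75.1390
SE_est = 10.3000*√(0.9305*0.0695) ≈ 2.6196
90% CI: 75.1390 ± 4.3093 ≈ (70.8297, 79.4483)

[70.83, 79.45]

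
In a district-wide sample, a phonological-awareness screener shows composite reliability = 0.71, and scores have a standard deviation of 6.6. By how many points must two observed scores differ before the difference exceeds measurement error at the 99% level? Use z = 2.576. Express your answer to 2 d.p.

12.95

SEM = 6.600·√(1 − 0.710) ≈ 3.554
SE_diff = SEM · √2 ≈ 3.554 · 1.414 ≈ 5.026
Smallest detectable difference = 2.576·5.026 ≈ 12.948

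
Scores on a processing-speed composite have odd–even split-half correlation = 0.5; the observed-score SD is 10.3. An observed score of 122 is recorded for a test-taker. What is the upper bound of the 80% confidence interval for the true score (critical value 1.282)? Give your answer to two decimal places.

r_full = 2·0.5 / (1 + 0.5) ≈ 0.66667
SEM = 10.30000*√(1 − 0.66667) ≈ 5.94671
1.282 * SEM ≈ 7.62368
Upper limit = 122 + 7.62368 ≈ 129.62368

129.62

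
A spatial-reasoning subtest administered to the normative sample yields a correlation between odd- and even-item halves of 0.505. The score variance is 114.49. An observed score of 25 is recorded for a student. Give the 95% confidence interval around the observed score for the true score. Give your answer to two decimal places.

σ = 114.49^(1/2) = 10.70000
r_full = 2·0.505 / (1 + 0.505) ≈ 0.67110
SEM = 10.70000 · √(1 − 0.67110) = 10.70000 · √0.32890 ≈ 10.70000 · 0.57350 ≈ 6.13646
Margin = 1.96 · 6.13646 ≈ 12.02747
Interval: (12.97253, 37.02747)

[12.97, 37.03]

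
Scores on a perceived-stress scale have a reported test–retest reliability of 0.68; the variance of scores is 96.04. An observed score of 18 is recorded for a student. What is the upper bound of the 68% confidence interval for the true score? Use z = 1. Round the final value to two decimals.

23.54

σ = 96.04^(1/2) = 9.800
SEM = 9.800 · √(1 − 0.680) = 9.800 · √0.320 ≈ 9.800 · 0.566 ≈ 5.544
Half-width = 1·5.544 ≈ 5.544
Upper limit = 18 + 5.544 ≈ 23.544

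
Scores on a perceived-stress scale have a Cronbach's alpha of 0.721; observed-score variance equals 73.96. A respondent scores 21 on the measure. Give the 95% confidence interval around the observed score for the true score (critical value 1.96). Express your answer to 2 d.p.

SD = √73.96 = 8.6000
SEM = 8.6000 * √(1 − 0.7210) = 8.6000 * √0.2790 ≈ 8.6000 * 0.5282 ≈ 4.5426
1.96 * SEM ≈ 8.9034
95% CI: 21 ± 8.9034 = [12.0966, 29.9034]

[12.10, 29.90]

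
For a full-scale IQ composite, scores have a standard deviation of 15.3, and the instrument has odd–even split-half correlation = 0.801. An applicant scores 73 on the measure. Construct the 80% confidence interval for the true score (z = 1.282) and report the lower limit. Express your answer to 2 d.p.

Spearman-Brown: r = 2(0.801) / (1 + 0.801) = 1.60200 / 1.80100 ≈ 0.88951
SEM = 15.30000 · √(1 − 0.88951) = 15.30000 · √0.11049 ≈ 15.30000 · 0.33241 ≈ 5.08582
1.282 · SEM ≈ 6.52002
Lower bound: 73 − 6.52002 = 66.47998

66.48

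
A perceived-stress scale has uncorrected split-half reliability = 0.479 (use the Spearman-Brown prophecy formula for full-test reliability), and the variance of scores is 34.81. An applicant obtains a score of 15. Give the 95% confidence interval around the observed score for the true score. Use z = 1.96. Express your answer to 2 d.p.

σ = 34.81^(1/2) = 5.9000
Full-length reliability (Spearman-Brown) = 2(0.479)/(1+0.479) ≈ 0.6477
SEM = 5.9000*√(1 − 0.6477) ≈ 3.5018
Margin = 1.96 * 3.5018 ≈ 6.8635
Interval: (8.1365, 21.8635)

[8.14, 21.86]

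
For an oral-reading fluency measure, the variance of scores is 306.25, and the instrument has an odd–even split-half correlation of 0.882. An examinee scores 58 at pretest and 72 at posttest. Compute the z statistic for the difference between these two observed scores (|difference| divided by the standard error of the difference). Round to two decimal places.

2.26

σ = 306.25^(1/2) = 17.500
Full-length reliability (Spearman-Brown) = 2(0.882)/(1+0.882) ≈ 0.937
SEM = 17.500*√(1 − 0.937) ≈ 4.382
SE_diff = √2 * SEM ≈ 6.197
z = |58 − 72| / 6.197 = 14 / 6.197 ≈ 2.259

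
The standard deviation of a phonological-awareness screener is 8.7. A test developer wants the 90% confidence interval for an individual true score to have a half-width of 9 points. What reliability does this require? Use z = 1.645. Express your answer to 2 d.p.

SEM needed = half-width / z = 9/1.645 ≈ 5.47112
r = 1 − (5.47112/8.7)² ≈ 1 − 0.39547 ≈ 0.60453

0.60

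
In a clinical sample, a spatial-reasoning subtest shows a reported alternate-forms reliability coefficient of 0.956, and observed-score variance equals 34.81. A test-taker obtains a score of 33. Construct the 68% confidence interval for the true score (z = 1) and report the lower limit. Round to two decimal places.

31.76

SD = √34.81 ≈ 5.900
SEM = 5.900×√(1 − 0.956) ≈ 1.238
Half-width = 1×1.238 ≈ 1.238
Lower bound: 33 − 1.238 = 31.762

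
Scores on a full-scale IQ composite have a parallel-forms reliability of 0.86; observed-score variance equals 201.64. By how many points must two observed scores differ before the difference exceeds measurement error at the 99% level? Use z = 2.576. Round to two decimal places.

σ = 201.64^(1/2) = 14.200
SEM = 14.200 · √(1 − 0.860) = 14.200 · √0.140 ≈ 14.200 · 0.374 ≈ 5.313
SE_diff = √2 · SEM ≈ 7.514
Smallest detectable difference = 2.576·7.514 ≈ 19.356

19.36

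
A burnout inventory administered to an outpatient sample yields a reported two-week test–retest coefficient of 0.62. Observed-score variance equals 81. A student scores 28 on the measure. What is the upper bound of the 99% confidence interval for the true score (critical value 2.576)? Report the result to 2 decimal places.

SD = √81 ≈ 9.00000
The standard error of measurement is 9.00000×√(1 − 0.62000) ≈ 9.00000×0.61644 ≈ 5.54797.
Half-width = 2.576×5.54797 ≈ 14.29158
Upper limit = 28 + 14.29158 ≈ 42.29158

42.29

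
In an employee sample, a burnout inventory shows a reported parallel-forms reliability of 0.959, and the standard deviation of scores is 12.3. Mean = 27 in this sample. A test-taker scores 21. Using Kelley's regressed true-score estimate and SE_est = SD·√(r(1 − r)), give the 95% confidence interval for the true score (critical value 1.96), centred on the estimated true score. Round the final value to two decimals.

[16.47, 26.03]

Estimated true score = 0.95900*21 + (1 − 0.95900)*27 ≃ 21.24600
SE_est = 12.30000*√(0.95900*0.04100) ≃ 2.43897
CI = 21.24600 ± 1.96 * 2.43897 → [16.46562, 26.02638]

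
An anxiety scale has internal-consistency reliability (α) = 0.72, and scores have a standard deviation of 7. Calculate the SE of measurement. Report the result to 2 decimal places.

SEM = 7.000·√(1 − 0.720) ≈ 3.704

3.70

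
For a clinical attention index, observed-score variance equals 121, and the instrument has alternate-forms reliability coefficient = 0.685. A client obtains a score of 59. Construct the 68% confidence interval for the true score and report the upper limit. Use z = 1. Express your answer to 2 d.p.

SD = √121 = 11.00000
SEM = 11.00000 · √(1 − 0.68500) = 11.00000 · √0.31500 ≃ 11.00000 · 0.56125 ≃ 6.17373
1 · SEM ≃ 6.17373
Upper limit = 59 + 6.17373 ≃ 65.17373

65.17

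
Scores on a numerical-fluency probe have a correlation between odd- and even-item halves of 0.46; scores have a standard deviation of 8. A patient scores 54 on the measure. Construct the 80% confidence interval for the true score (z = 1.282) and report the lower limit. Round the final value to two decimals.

Full-length reliability (Spearman-Brown) = 2(0.46)/(1+0.46) ≃ 0.630
SEM = 8.000·√(1 − 0.630) ≃ 4.865
Margin = 1.282 · 4.865 ≃ 6.237
Lower bound: 54 − 6.237 = 47.763

47.76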